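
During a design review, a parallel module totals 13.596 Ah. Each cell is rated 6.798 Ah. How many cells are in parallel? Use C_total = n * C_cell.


n = C_total / C_cell = 13.596 / 6.798 = 2

2


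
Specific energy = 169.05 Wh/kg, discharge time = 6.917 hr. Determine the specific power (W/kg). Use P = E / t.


P_specific = E / t = 169.05 / 6.917 = 24.44 W/kg

24.44 W/kg


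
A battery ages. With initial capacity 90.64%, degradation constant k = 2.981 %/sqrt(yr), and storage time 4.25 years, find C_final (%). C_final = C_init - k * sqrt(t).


sqrt(t) = sqrt(4.25) = 2.0616
C_final = 90.64 - 2.981 * 2.0616 = 84.49%

84.49%


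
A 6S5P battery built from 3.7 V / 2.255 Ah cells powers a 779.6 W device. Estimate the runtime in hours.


Step 1: E_pack = Ns * V_cell * Np * C_cell = 6 * 3.7 * 5 * 2.255 = 250.31 Wh
Step 2: t = E_pack / P = 250.31 / 779.6 = 0.3211 hr

0.3211 hr


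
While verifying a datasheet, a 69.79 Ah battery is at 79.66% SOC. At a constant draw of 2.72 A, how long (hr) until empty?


Step 1: remaining = SOC/100 * C_total = 79.66/100 * 69.79 = 55.595 Ah
Step 2: t = remaining / I = 55.595 / 2.72 = 20.44 hr

20.44 hr


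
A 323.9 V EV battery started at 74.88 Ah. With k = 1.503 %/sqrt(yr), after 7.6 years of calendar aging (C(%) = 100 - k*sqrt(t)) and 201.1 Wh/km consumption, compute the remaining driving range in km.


Step 1: capacity retention = 100 - 1.503 * sqrt(7.6) = 100 - 1.503 * 2.7568 = 95.857%
Step 2: C_now = 74.88 * 95.857/100 = 71.778 Ah
Step 3: E_pack = V * C_now = 323.9 * 71.778 = 23249 Wh
Step 4: range = E_pack / consumption = 23249 / 201.1 = 115.6 km

115.6 km


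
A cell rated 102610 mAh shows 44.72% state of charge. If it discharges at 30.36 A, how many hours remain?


Convert: C_total = 102610 mAh = 102.61 Ah
Step 1: remaining = SOC/100 * C_total = 44.72/100 * 102.61 = 45.887 Ah
Step 2: t = remaining / I = 45.887 / 30.36 = 1.511 hr

1.511 hr


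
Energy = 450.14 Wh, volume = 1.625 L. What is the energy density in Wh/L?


Volumetric ED = 450.14 Wh / 1.625 L = 277.0 Wh/L

277.0 Wh/L


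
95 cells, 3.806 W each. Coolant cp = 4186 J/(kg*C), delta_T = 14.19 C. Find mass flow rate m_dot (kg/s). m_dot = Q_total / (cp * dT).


Step 1: Total heat Q = 95 * 3.806 W = 361.57 W
Step 2: denom = cp * dT = 4186 * 14.19 = 59399
Step 3: m_dot = 361.57 / 59399 = 0.006087 kg/s

0.006087 kg/s


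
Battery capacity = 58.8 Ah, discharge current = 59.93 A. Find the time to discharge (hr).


Runtime = 58.8 Ah / 59.93 A = 0.9811 hr

0.9811 hr


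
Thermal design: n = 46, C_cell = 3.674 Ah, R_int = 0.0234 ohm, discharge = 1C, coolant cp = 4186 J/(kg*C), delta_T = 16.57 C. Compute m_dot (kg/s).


Step 1: I = 1 * 3.674 = 3.674 A
Step 2: Q_cell = I^2 * R = 3.674^2 * 0.0234 = 0.31586 W
Step 3: Q_total = 46 * 0.31586 = 14.53 W
Step 4: m_dot = Q_total / (cp * dT) = 14.53 / (4186 * 16.57) = 2.095e-04 kg/s

2.095e-04 kg/s


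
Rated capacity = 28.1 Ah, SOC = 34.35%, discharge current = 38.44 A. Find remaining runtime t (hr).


Step 1: remaining = SOC/100 * C_total = 34.35/100 * 28.1 = 9.6524 Ah
Step 2: t = remaining / I = 9.6524 / 38.44 = 0.2511 hr

0.2511 hr


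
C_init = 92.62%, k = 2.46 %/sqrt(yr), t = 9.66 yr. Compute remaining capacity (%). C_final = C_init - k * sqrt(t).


sqrt(t) = sqrt(9.66) = 3.1081
C_final = 92.62 - 2.46 * 3.1081 = 84.97%

84.97%


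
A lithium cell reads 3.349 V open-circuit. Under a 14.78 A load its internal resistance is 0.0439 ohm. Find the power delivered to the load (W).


Step 1: V_terminal = OCV - I*R = 3.349 - 14.78 * 0.0439 = 2.7002 V
Step 2: P_out = V_terminal * I = 2.7002 * 14.78 = 39.91 W

39.91 W


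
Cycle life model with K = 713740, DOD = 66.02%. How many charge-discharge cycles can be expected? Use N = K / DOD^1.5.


Step 1: DOD^1.5 = 66.02^1.5 = 536.43
Step 2: N = 713740 / 536.43 = 1331 cycles

1331 cycles


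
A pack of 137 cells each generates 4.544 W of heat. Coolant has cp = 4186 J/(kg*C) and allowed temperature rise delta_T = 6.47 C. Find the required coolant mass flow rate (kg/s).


Q_total = 137 * 4.544 = 622.53 W
m_dot = Q_total / (cp * dT) = 622.53 / (4186 * 6.47) = 0.02299 kg/s

0.02299 kg/s


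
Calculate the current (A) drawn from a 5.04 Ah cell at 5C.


I = C_rate * capacity = 5 * 5.04 = 25.2 A

25.2 A


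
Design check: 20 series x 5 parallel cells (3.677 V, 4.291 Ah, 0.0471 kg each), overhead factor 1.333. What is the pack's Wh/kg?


Step 1: V_pack = 20 * 3.677 = 73.54 V
Step 2: C_pack = 5 * 4.291 = 21.455 Ah
Step 3: E_pack = V_pack * C_pack = 73.54 * 21.455 = 1577.8 Wh
Step 4: m_pack = 20 * 5 * 0.0471 * 1.333 = 6.2784 kg
Step 5: ED = E_pack / m_pack = 1577.8 / 6.2784 = 251.3 Wh/kg

251.3 Wh/kg


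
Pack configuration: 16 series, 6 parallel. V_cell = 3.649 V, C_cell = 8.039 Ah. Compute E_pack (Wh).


E = Ns * Vcell * Np * Ccell = 16 * 3.649 * 6 * 8.039 = 2816 Wh

2816 Wh


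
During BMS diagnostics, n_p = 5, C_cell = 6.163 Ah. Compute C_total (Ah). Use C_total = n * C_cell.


Parallel capacities add: 5 * 6.163 Ah = 30.815 Ah

30.815 Ah


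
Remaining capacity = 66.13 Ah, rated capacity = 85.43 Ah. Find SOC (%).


SOC = (remaining / total) * 100 = (66.13 / 85.43) * 100 = 77.41%

77.41%


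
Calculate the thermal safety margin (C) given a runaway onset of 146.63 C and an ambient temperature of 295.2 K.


Convert: T_ambient = 295.2 K = 22.05 C
margin = 146.63 - 22.05 = 124.58 C

124.58 C


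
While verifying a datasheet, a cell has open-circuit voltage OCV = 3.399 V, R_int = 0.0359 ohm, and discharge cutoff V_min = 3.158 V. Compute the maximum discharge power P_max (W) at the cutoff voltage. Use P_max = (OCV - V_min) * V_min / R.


dV = OCV - V_min = 0.241 V (so I_max = dV / R)
P_max = dV * V_min / R = 0.241 * 3.158 / 0.0359 = 21.20 W

21.20 W


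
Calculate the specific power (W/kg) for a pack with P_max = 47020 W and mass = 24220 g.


Convert: m = 24220 g = 24.22 kg
SP = P / m = 47020 / 24.22 = 1941 W/kg

1941 W/kg


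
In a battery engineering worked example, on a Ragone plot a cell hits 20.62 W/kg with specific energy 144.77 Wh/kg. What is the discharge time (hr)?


t = E / P = 144.77 / 20.62 = 7.021 hr

7.021 hr


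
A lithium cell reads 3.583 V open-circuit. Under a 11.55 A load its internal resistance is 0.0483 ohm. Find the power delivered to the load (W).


Step 1: V_terminal = OCV - I*R = 3.583 - 11.55 * 0.0483 = 3.0251 V
Step 2: P_out = V_terminal * I = 3.0251 * 11.55 = 34.94 W

34.94 W


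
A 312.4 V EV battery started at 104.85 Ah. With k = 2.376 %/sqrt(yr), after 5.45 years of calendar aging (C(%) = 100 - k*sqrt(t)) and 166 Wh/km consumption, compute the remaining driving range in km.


Step 1: capacity retention = 100 - 2.376 * sqrt(5.45) = 100 - 2.376 * 2.3345 = 94.453%
Step 2: C_now = 104.85 * 94.453/100 = 99.034 Ah
Step 3: E_pack = V * C_now = 312.4 * 99.034 = 30938 Wh
Step 4: range = E_pack / consumption = 30938 / 166 = 186.4 km

186.4 km


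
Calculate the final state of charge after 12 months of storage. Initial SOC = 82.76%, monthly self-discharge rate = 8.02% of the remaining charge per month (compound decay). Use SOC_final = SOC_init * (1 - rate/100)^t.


Monthly retention factor = 1 - 8.02/100 = 0.9198
Over 12 months: factor^12 = 0.36671
SOC_final = 82.76 * 0.36671 = 30.35%

30.35%


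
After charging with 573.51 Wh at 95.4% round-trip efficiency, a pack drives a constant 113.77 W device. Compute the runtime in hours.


Step 1: E_discharge = eta/100 * E_charge = 95.4/100 * 573.51 = 547.13 Wh
Step 2: t = E_discharge / P = 547.13 / 113.77 = 4.809 hr

4.809 hr


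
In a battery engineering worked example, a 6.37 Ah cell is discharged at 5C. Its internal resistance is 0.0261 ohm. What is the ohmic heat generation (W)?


Step 1: I = C_rate * capacity = 5 * 6.37 = 31.85 A
Step 2: Q = I^2 * R = 31.85^2 * 0.0261 = 1014.4 * 0.0261 = 26.48 W

26.48 W


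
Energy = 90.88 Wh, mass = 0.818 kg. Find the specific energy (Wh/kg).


ED = E / m = 90.88 / 0.818 = 111.1 Wh/kg

111.1 Wh/kg


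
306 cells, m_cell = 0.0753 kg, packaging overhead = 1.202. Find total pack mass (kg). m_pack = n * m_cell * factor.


m_pack = n * m_cell * overhead = 306 * 0.0753 * 1.202 = 27.70 kg

27.70 kg


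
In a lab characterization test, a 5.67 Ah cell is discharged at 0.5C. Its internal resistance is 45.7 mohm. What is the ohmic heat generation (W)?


Convert: R = 45.7 mohm = 0.0457 ohm
Step 1: I = C_rate * capacity = 0.5 * 5.67 = 2.835 A
Step 2: Q = I^2 * R = 2.835^2 * 0.0457 = 8.0372 * 0.0457 = 0.3673 W

0.3673 W


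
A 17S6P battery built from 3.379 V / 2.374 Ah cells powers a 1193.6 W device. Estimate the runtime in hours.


Step 1: E_pack = Ns * V_cell * Np * C_cell = 17 * 3.379 * 6 * 2.374 = 818.22 Wh
Step 2: t = E_pack / P = 818.22 / 1193.6 = 0.6855 hr

0.6855 hr


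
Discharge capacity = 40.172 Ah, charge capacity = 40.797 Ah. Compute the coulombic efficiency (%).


eta_c = Q_dis / Q_chg * 100 = 40.172 / 40.797 * 100 = 98.47%

98.47%


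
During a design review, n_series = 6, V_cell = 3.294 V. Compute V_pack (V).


With 6 cells in series at 3.294 V each, V_pack = 19.764 V

19.764 V


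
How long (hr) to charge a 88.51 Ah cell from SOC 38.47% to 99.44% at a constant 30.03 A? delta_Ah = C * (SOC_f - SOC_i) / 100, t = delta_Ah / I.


Step 1: dSOC = 99.44% - 38.47% = 60.97%
Step 2: delta_Ah = 88.51 * 60.97 / 100 = 53.965 Ah
Step 3: t = 53.965 / 30.03 = 1.797 hr

1.797 hr


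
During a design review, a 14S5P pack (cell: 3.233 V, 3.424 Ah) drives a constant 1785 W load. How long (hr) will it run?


Step 1: E_pack = Ns * V_cell * Np * C_cell = 14 * 3.233 * 5 * 3.424 = 774.89 Wh
Step 2: t = E_pack / P = 774.89 / 1785 = 0.4341 hr

0.4341 hr


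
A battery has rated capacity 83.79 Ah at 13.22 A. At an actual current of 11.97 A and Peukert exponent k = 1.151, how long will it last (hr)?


Step 1: t_rated = C / I_rated = 83.79 / 13.22 = 6.3381 hr
Step 2: ratio = 13.22 / 11.97 = 1.1044
Step 3: ratio^k = 1.1044^1.151 = 1.1211
Step 4: t = t_rated * ratio^k = 6.3381 * 1.1211 = 7.106 hr

7.106 hr


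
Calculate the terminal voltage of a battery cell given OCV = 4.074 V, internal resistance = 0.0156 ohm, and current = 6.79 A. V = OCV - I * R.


V = OCV - I*R = 4.074 - 6.79 * 0.0156 = 3.968 V

3.968 V


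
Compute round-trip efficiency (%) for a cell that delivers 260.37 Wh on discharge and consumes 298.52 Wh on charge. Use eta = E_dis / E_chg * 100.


eta_e = E_dis / E_chg * 100 = 260.37 / 298.52 * 100 = 87.22%

87.22%


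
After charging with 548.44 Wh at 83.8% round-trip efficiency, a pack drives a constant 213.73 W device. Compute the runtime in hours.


Step 1: E_discharge = eta/100 * E_charge = 83.8/100 * 548.44 = 459.59 Wh
Step 2: t = E_discharge / P = 459.59 / 213.73 = 2.150 hr

2.150 hr


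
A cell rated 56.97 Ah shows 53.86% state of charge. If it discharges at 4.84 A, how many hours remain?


Step 1: remaining = SOC/100 * C_total = 53.86/100 * 56.97 = 30.684 Ah
Step 2: t = remaining / I = 30.684 / 4.84 = 6.340 hr

6.340 hr


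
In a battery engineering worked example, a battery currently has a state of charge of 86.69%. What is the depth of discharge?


DOD = 100 - SOC = 100 - 86.69 = 13.31%

13.31%


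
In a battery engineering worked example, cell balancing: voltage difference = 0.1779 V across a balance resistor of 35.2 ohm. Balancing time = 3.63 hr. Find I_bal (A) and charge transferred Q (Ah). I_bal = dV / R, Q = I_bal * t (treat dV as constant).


First, Ohm's law: I_bal = 0.1779 V / 35.2 ohm = 0.005054 A
Then Q = I * t = 0.005054 A * 3.63 hr = 0.01835 Ah

I=0.005054 A, Q=0.01835 Ah


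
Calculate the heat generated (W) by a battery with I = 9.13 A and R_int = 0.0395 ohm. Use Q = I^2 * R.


Q = I^2 * R = 9.13^2 * 0.0395 = 3.293 W

3.293 W


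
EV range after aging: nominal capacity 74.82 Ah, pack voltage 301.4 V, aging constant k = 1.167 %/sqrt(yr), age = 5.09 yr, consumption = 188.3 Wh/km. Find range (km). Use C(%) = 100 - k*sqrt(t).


Step 1: capacity retention = 100 - 1.167 * sqrt(5.09) = 100 - 1.167 * 2.2561 = 97.367%
Step 2: C_now = 74.82 * 97.367/100 = 72.85 Ah
Step 3: E_pack = V * C_now = 301.4 * 72.85 = 21957 Wh
Step 4: range = E_pack / consumption = 21957 / 188.3 = 116.6 km

116.6 km


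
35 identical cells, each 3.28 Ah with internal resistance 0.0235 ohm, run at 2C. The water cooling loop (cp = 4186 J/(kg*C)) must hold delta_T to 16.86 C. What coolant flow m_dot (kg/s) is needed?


Step 1: I = 2 * 3.28 = 6.56 A
Step 2: Q_cell = I^2 * R = 6.56^2 * 0.0235 = 1.0113 W
Step 3: Q_total = 35 * 1.0113 = 35.396 W
Step 4: m_dot = Q_total / (cp * dT) = 35.396 / (4186 * 16.86) = 5.015e-04 kg/s

5.015e-04 kg/s


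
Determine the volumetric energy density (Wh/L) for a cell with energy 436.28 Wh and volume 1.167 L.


ED = E / V = 436.28 / 1.167 = 373.8 Wh/L

373.8 Wh/L


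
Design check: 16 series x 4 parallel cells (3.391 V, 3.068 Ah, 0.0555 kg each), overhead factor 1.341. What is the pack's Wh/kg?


Step 1: V_pack = 16 * 3.391 = 54.256 V
Step 2: C_pack = 4 * 3.068 = 12.272 Ah
Step 3: E_pack = V_pack * C_pack = 54.256 * 12.272 = 665.83 Wh
Step 4: m_pack = 16 * 4 * 0.0555 * 1.341 = 4.7632 kg
Step 5: ED = E_pack / m_pack = 665.83 / 4.7632 = 139.8 Wh/kg

139.8 Wh/kg


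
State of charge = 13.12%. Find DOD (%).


Complement of SOC: DOD = 100% - 13.12% = 86.88%

86.88%


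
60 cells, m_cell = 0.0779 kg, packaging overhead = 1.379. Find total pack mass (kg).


m_pack = n * m_cell * overhead = 60 * 0.0779 * 1.379 = 6.445 kg

6.445 kg


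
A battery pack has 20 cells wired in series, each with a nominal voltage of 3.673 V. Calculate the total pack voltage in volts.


With 20 cells in series at 3.673 V each, V_pack = 73.46 V

73.46 V


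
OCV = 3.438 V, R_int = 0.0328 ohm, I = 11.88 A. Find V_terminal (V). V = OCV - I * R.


IR drop = 11.88 * 0.0328 = 0.38966 V
V = 3.438 - 0.38966 = 3.048 V

3.048 V


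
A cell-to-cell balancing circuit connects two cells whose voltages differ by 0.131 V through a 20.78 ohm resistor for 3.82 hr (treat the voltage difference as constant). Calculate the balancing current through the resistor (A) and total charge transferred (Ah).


I_bal = dV / R = 0.131 / 20.78 = 0.0063041 A
Q = I_bal * t = 0.0063041 * 3.82 = 0.02408 Ah

I=0.0063041 A, Q=0.02408 Ah


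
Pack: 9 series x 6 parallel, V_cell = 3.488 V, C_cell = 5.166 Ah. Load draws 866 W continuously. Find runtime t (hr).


Step 1: E_pack = Ns * V_cell * Np * C_cell = 9 * 3.488 * 6 * 5.166 = 973.03 Wh
Step 2: t = E_pack / P = 973.03 / 866 = 1.124 hr

1.124 hr


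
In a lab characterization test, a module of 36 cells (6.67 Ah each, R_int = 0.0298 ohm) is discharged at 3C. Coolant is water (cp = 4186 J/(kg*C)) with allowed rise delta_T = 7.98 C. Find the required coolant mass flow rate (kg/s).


Step 1: I = 3 * 6.67 = 20.01 A
Step 2: Q_cell = I^2 * R = 20.01^2 * 0.0298 = 11.932 W
Step 3: Q_total = 36 * 11.932 = 429.55 W
Step 4: m_dot = Q_total / (cp * dT) = 429.55 / (4186 * 7.98) = 0.01286 kg/s

0.01286 kg/s


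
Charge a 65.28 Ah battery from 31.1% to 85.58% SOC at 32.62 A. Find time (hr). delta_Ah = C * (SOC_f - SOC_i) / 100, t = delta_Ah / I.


delta_Ah = 65.28 * (85.58 - 31.1) / 100 = 35.565 Ah
t = delta_Ah / I = 35.565 / 32.62 = 1.090 hr

1.090 hr


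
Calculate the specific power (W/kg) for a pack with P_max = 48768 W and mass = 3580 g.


Convert: m = 3580 g = 3.58 kg
SP = P / m = 48768 / 3.58 = 13620 W/kg

13620 W/kg


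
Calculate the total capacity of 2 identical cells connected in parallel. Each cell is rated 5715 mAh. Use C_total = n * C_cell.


Convert: C_cell = 5715 mAh = 5.715 Ah
C_total = 2 * 5.715 = 11.43 Ah

11.43 Ah


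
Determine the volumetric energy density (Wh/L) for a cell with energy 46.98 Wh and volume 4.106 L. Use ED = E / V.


Volumetric ED = 46.98 Wh / 4.106 L = 11.44 Wh/L

11.44 Wh/L


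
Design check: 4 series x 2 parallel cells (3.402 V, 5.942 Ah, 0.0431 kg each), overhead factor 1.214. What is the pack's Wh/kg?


Step 1: V_pack = 4 * 3.402 = 13.608 V
Step 2: C_pack = 2 * 5.942 = 11.884 Ah
Step 3: E_pack = V_pack * C_pack = 13.608 * 11.884 = 161.72 Wh
Step 4: m_pack = 4 * 2 * 0.0431 * 1.214 = 0.41859 kg
Step 5: ED = E_pack / m_pack = 161.72 / 0.41859 = 386.3 Wh/kg

386.3 Wh/kg


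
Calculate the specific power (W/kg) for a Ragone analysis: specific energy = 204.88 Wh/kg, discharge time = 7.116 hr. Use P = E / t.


P_specific = E / t = 204.88 / 7.116 = 28.79 W/kg

28.79 W/kg


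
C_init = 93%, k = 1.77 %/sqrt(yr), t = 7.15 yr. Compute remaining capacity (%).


Step 1: sqrt(7.15 yr) = 2.6739
Step 2: drop = 1.77 * 2.6739 = 4.7328
Step 3: C_final = 93 - 4.7328 = 88.27%

88.27%


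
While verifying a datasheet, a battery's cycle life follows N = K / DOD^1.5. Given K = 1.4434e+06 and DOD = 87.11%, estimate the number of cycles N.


Step 1: DOD^1.5 = 87.11^1.5 = 813.02
Step 2: N = 1.4434e+06 / 813.02 = 1775 cycles

1775 cycles


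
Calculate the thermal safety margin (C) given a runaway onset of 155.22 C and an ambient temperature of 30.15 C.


margin = T_onset - T_ambient = 155.22 - 30.15 = 125.07 C

125.07 C


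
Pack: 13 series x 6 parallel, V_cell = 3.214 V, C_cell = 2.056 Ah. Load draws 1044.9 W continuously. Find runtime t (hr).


Step 1: E_pack = Ns * V_cell * Np * C_cell = 13 * 3.214 * 6 * 2.056 = 515.42 Wh
Step 2: t = E_pack / P = 515.42 / 1044.9 = 0.4933 hr

0.4933 hr


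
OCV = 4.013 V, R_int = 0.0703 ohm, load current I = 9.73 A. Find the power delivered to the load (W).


Step 1: V_terminal = OCV - I*R = 4.013 - 9.73 * 0.0703 = 3.329 V
Step 2: P_out = V_terminal * I = 3.329 * 9.73 = 32.39 W

32.39 W


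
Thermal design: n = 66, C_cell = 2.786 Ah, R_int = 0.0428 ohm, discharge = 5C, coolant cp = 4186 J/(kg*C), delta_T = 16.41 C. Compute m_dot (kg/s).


Step 1: I = 5 * 2.786 = 13.93 A
Step 2: Q_cell = I^2 * R = 13.93^2 * 0.0428 = 8.3051 W
Step 3: Q_total = 66 * 8.3051 = 548.14 W
Step 4: m_dot = Q_total / (cp * dT) = 548.14 / (4186 * 16.41) = 0.007980 kg/s

0.007980 kg/s


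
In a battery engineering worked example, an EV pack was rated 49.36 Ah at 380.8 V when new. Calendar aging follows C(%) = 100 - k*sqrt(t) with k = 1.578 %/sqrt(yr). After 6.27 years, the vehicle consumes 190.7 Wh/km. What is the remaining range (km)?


Step 1: capacity retention = 100 - 1.578 * sqrt(6.27) = 100 - 1.578 * 2.504 = 96.049%
Step 2: C_now = 49.36 * 96.049/100 = 47.41 Ah
Step 3: E_pack = V * C_now = 380.8 * 47.41 = 18054 Wh
Step 4: range = E_pack / consumption = 18054 / 190.7 = 94.67 km

94.67 km


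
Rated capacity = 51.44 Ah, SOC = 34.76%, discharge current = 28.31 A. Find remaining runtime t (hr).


Step 1: remaining = SOC/100 * C_total = 34.76/100 * 51.44 = 17.881 Ah
Step 2: t = remaining / I = 17.881 / 28.31 = 0.6316 hr

0.6316 hr


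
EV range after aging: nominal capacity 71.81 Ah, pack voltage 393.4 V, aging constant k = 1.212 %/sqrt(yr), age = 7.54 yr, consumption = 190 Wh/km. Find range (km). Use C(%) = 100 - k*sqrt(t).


Step 1: capacity retention = 100 - 1.212 * sqrt(7.54) = 100 - 1.212 * 2.7459 = 96.672%
Step 2: C_now = 71.81 * 96.672/100 = 69.42 Ah
Step 3: E_pack = V * C_now = 393.4 * 69.42 = 27310 Wh
Step 4: range = E_pack / consumption = 27310 / 190 = 143.7 km

143.7 km


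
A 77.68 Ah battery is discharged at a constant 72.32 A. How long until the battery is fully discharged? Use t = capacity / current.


t = capacity / current = 77.68 / 72.32 = 1.074 hr

1.074 hr


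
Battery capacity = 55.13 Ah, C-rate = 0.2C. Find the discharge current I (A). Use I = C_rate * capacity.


I = C_rate * capacity = 0.2 * 55.13 = 11.026 A

11.026 A


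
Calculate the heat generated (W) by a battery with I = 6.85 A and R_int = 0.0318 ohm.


I^2 = 46.923
Q = 46.923 * 0.0318 = 1.492 W

1.492 W


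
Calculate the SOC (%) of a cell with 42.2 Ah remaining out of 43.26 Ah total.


SOC% = 42.2 / 43.26 * 100 = 97.55%

97.55%


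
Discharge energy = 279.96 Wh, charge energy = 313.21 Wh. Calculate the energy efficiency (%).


eta_e = E_dis / E_chg * 100 = 279.96 / 313.21 * 100 = 89.38%

89.38%


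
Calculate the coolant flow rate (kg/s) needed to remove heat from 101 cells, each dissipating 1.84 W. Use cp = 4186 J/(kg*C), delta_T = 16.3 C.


Q_total = 101 * 1.84 = 185.84 W
m_dot = Q_total / (cp * dT) = 185.84 / (4186 * 16.3) = 0.002724 kg/s

0.002724 kg/s


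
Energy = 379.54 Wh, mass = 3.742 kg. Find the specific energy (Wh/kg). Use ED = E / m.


Specific energy = 379.54 Wh / 3.742 kg = 101.4 Wh/kg

101.4 Wh/kg


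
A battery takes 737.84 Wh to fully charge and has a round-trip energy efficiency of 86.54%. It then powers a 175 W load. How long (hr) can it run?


Step 1: E_discharge = eta/100 * E_charge = 86.54/100 * 737.84 = 638.53 Wh
Step 2: t = E_discharge / P = 638.53 / 175 = 3.649 hr

3.649 hr


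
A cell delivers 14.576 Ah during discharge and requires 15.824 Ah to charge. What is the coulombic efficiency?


eta_c = Q_dis / Q_chg * 100 = 14.576 / 15.824 * 100 = 92.11%

92.11%


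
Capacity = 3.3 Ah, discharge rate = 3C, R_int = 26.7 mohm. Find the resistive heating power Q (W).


Convert: R = 26.7 mohm = 0.0267 ohm
Step 1: I = C_rate * capacity = 3 * 3.3 = 9.9 A
Step 2: Q = I^2 * R = 9.9^2 * 0.0267 = 98.01 * 0.0267 = 2.617 W

2.617 W


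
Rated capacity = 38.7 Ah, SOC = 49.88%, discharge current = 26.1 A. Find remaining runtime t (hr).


Step 1: remaining = SOC/100 * C_total = 49.88/100 * 38.7 = 19.304 Ah
Step 2: t = remaining / I = 19.304 / 26.1 = 0.7396 hr

0.7396 hr


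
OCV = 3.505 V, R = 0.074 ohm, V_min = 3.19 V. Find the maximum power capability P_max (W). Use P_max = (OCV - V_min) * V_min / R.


P_max = (OCV - V_min) * V_min / R = (3.505 - 3.19) * 3.19 / 0.074 = 0.315 * 3.19 / 0.074 = 13.58 W

13.58 W


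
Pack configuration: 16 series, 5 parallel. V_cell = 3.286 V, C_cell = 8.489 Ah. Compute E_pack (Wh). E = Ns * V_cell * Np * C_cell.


V_pack = 16 * 3.286 = 52.576 V
C_pack = 5 * 8.489 = 42.445 Ah
E = V_pack * C_pack = 52.576 * 42.445 = 2232 Wh

2232 Wh


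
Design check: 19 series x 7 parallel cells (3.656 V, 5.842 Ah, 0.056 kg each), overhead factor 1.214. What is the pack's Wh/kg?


Step 1: V_pack = 19 * 3.656 = 69.464 V
Step 2: C_pack = 7 * 5.842 = 40.894 Ah
Step 3: E_pack = V_pack * C_pack = 69.464 * 40.894 = 2840.7 Wh
Step 4: m_pack = 19 * 7 * 0.056 * 1.214 = 9.0419 kg
Step 5: ED = E_pack / m_pack = 2840.7 / 9.0419 = 314.2 Wh/kg

314.2 Wh/kg


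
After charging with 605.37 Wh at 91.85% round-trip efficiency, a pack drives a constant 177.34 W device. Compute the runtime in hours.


Step 1: E_discharge = eta/100 * E_charge = 91.85/100 * 605.37 = 556.03 Wh
Step 2: t = E_discharge / P = 556.03 / 177.34 = 3.135 hr

3.135 hr


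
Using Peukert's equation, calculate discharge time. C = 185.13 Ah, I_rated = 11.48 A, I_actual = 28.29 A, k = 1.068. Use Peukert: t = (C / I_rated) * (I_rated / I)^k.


Step 1: t_rated = C / I_rated = 185.13 / 11.48 = 16.126 hr
Step 2: ratio = 11.48 / 28.29 = 0.4058
Step 3: ratio^k = 0.4058^1.068 = 0.38166
Step 4: t = t_rated * ratio^k = 16.126 * 0.38166 = 6.155 hr

6.155 hr


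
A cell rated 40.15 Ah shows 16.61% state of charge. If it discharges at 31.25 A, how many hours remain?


Step 1: remaining = SOC/100 * C_total = 16.61/100 * 40.15 = 6.6689 Ah
Step 2: t = remaining / I = 6.6689 / 31.25 = 0.2134 hr

0.2134 hr


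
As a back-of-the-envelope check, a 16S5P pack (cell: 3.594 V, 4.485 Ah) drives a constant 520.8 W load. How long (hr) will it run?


Step 1: E_pack = Ns * V_cell * Np * C_cell = 16 * 3.594 * 5 * 4.485 = 1289.5 Wh
Step 2: t = E_pack / P = 1289.5 / 520.8 = 2.476 hr

2.476 hr


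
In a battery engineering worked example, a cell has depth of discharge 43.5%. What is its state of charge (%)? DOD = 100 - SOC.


SOC = 100 - DOD = 100 - 43.5 = 56.5%

56.5%


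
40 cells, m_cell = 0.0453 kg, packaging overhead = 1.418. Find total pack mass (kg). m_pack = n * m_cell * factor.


m_pack = n * m_cell * overhead = 40 * 0.0453 * 1.418 = 2.569 kg

2.569 kg


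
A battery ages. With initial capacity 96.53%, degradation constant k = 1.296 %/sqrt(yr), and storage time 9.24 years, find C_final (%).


Step 1: sqrt(9.24 yr) = 3.0397
Step 2: drop = 1.296 * 3.0397 = 3.9395
Step 3: C_final = 96.53 - 3.9395 = 92.59%

92.59%


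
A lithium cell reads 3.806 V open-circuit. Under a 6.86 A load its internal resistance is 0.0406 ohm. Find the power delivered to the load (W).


Step 1: V_terminal = OCV - I*R = 3.806 - 6.86 * 0.0406 = 3.5275 V
Step 2: P_out = V_terminal * I = 3.5275 * 6.86 = 24.20 W

24.20 W


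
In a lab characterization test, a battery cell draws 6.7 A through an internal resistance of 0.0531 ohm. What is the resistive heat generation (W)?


I^2 = 44.89
Q = 44.89 * 0.0531 = 2.384 W

2.384 W


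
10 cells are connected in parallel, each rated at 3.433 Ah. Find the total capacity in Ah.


C_total = 10 * 3.433 = 34.33 Ah

34.33 Ah


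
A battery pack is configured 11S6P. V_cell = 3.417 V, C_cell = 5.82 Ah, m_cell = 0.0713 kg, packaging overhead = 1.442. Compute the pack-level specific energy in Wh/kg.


Step 1: V_pack = 11 * 3.417 = 37.587 V
Step 2: C_pack = 6 * 5.82 = 34.92 Ah
Step 3: E_pack = V_pack * C_pack = 37.587 * 34.92 = 1312.5 Wh
Step 4: m_pack = 11 * 6 * 0.0713 * 1.442 = 6.7858 kg
Step 5: ED = E_pack / m_pack = 1312.5 / 6.7858 = 193.4 Wh/kg

193.4 Wh/kg


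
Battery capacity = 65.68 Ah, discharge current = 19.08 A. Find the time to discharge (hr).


Runtime = 65.68 Ah / 19.08 A = 3.442 hr

3.442 hr


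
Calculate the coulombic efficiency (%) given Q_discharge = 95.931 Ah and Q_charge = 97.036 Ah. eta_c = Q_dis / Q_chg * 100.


Coulombic efficiency = 95.931/97.036 * 100% = 98.86%

98.86%


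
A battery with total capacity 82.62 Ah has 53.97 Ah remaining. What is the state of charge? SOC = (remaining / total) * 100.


SOC = (remaining / total) * 100 = (53.97 / 82.62) * 100 = 65.32%

65.32%


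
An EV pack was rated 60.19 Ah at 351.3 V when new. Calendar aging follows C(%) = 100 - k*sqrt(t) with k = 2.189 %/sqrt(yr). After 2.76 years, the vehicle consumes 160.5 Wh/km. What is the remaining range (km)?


Step 1: capacity retention = 100 - 2.189 * sqrt(2.76) = 100 - 2.189 * 1.6613 = 96.363%
Step 2: C_now = 60.19 * 96.363/100 = 58.001 Ah
Step 3: E_pack = V * C_now = 351.3 * 58.001 = 20376 Wh
Step 4: range = E_pack / consumption = 20376 / 160.5 = 127.0 km

127.0 km


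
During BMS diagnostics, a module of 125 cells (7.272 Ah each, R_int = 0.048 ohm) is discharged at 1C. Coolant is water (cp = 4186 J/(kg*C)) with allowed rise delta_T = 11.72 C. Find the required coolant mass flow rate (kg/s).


Step 1: I = 1 * 7.272 = 7.272 A
Step 2: Q_cell = I^2 * R = 7.272^2 * 0.048 = 2.5383 W
Step 3: Q_total = 125 * 2.5383 = 317.29 W
Step 4: m_dot = Q_total / (cp * dT) = 317.29 / (4186 * 11.72) = 0.006467 kg/s

0.006467 kg/s


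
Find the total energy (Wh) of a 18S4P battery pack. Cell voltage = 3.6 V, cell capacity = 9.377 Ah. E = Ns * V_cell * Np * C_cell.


V_pack = 18 * 3.6 = 64.8 V
C_pack = 4 * 9.377 = 37.508 Ah
E = V_pack * C_pack = 64.8 * 37.508 = 2431 Wh

2431 Wh


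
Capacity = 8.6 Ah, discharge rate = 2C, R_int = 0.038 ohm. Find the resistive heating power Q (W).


Step 1: I = C_rate * capacity = 2 * 8.6 = 17.2 A
Step 2: Q = I^2 * R = 17.2^2 * 0.038 = 295.84 * 0.038 = 11.24 W

11.24 W


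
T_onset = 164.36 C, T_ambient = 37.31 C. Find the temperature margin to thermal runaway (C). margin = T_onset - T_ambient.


margin = T_onset - T_ambient = 164.36 - 37.31 = 127.05 C

127.05 C


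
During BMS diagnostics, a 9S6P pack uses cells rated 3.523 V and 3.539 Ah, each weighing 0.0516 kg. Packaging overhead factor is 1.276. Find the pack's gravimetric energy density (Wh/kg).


Step 1: V_pack = 9 * 3.523 = 31.707 V
Step 2: C_pack = 6 * 3.539 = 21.234 Ah
Step 3: E_pack = V_pack * C_pack = 31.707 * 21.234 = 673.27 Wh
Step 4: m_pack = 9 * 6 * 0.0516 * 1.276 = 3.5554 kg
Step 5: ED = E_pack / m_pack = 673.27 / 3.5554 = 189.4 Wh/kg

189.4 Wh/kg


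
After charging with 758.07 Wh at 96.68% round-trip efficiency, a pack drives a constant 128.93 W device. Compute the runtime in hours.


Step 1: E_discharge = eta/100 * E_charge = 96.68/100 * 758.07 = 732.9 Wh
Step 2: t = E_discharge / P = 732.9 / 128.93 = 5.684 hr

5.684 hr


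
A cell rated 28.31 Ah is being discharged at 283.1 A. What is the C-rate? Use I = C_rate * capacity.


Rearranging: C_rate = 283.1 / 28.31 = 10C

10C


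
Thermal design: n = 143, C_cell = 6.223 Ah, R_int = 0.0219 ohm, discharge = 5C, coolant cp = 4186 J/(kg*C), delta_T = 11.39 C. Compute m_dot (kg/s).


Step 1: I = 5 * 6.223 = 31.115 A
Step 2: Q_cell = I^2 * R = 31.115^2 * 0.0219 = 21.202 W
Step 3: Q_total = 143 * 21.202 = 3031.9 W
Step 4: m_dot = Q_total / (cp * dT) = 3031.9 / (4186 * 11.39) = 0.06359 kg/s

0.06359 kg/s


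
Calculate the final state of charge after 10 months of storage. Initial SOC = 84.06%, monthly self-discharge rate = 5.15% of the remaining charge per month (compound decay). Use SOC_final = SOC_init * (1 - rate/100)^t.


Monthly retention factor = 1 - 5.15/100 = 0.9485
Over 10 months: factor^10 = 0.58935
SOC_final = 84.06 * 0.58935 = 49.54%

49.54%


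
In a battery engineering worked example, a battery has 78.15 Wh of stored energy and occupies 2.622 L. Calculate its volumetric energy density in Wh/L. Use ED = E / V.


Volumetric ED = 78.15 Wh / 2.622 L = 29.81 Wh/L

29.81 Wh/L


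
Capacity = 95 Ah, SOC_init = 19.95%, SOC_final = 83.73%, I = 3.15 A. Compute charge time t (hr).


Step 1: dSOC = 83.73% - 19.95% = 63.78%
Step 2: delta_Ah = 95 * 63.78 / 100 = 60.591 Ah
Step 3: t = 60.591 / 3.15 = 19.24 hr

19.24 hr


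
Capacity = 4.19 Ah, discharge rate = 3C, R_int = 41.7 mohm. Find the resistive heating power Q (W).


Convert: R = 41.7 mohm = 0.0417 ohm
Step 1: I = C_rate * capacity = 3 * 4.19 = 12.57 A
Step 2: Q = I^2 * R = 12.57^2 * 0.0417 = 158 * 0.0417 = 6.589 W

6.589 W


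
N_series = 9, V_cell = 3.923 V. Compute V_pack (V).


With 9 cells in series at 3.923 V each, V_pack = 35.307 V

35.307 V


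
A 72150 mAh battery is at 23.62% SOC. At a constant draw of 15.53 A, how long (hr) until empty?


Convert: C_total = 72150 mAh = 72.15 Ah
Step 1: remaining = SOC/100 * C_total = 23.62/100 * 72.15 = 17.042 Ah
Step 2: t = remaining / I = 17.042 / 15.53 = 1.097 hr

1.097 hr


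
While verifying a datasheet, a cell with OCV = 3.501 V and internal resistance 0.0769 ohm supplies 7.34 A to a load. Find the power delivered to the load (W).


Step 1: V_terminal = OCV - I*R = 3.501 - 7.34 * 0.0769 = 2.9366 V
Step 2: P_out = V_terminal * I = 2.9366 * 7.34 = 21.55 W

21.55 W


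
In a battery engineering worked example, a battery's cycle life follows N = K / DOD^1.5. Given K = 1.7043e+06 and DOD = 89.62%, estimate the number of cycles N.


Step 1: DOD^1.5 = 89.62^1.5 = 848.41
Step 2: N = 1.7043e+06 / 848.41 = 2009 cycles

2009 cycles


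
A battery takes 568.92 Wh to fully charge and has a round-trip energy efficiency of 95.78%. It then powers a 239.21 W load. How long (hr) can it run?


Step 1: E_discharge = eta/100 * E_charge = 95.78/100 * 568.92 = 544.91 Wh
Step 2: t = E_discharge / P = 544.91 / 239.21 = 2.278 hr

2.278 hr


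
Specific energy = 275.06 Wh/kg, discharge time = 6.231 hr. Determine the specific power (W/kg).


P_specific = E / t = 275.06 / 6.231 = 44.14 W/kg

44.14 W/kg


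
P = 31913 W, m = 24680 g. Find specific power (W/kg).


Convert: m = 24680 g = 24.68 kg
SP = P / m = 31913 / 24.68 = 1293 W/kg

1293 W/kg


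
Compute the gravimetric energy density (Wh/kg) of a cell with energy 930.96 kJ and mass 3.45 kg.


Convert: E = 930.96 kJ = 258.6 Wh
ED = E / m = 258.6 / 3.45 = 74.96 Wh/kg

74.96 Wh/kg


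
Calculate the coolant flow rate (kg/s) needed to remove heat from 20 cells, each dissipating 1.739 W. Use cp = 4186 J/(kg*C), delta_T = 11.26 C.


Step 1: Total heat Q = 20 * 1.739 W = 34.78 W
Step 2: denom = cp * dT = 4186 * 11.26 = 47134
Step 3: m_dot = 34.78 / 47134 = 7.379e-04 kg/s

7.379e-04 kg/s


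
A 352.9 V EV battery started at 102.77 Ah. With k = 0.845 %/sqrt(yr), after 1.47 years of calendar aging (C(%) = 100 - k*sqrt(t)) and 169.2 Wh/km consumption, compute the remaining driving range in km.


Step 1: capacity retention = 100 - 0.845 * sqrt(1.47) = 100 - 0.845 * 1.2124 = 98.976%
Step 2: C_now = 102.77 * 98.976/100 = 101.72 Ah
Step 3: E_pack = V * C_now = 352.9 * 101.72 = 35897 Wh
Step 4: range = E_pack / consumption = 35897 / 169.2 = 212.2 km

212.2 km


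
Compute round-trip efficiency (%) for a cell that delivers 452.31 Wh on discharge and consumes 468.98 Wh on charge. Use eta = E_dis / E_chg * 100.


Round-trip efficiency = 452.31/468.98 * 100% = 96.45%

96.45%


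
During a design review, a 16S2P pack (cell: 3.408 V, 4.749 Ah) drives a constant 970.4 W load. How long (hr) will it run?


Step 1: E_pack = Ns * V_cell * Np * C_cell = 16 * 3.408 * 2 * 4.749 = 517.91 Wh
Step 2: t = E_pack / P = 517.91 / 970.4 = 0.5337 hr

0.5337 hr


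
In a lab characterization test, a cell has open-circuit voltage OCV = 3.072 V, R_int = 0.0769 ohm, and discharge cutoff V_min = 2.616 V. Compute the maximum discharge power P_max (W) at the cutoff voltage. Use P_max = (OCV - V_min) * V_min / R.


P_max = (OCV - V_min) * V_min / R = (3.072 - 2.616) * 2.616 / 0.0769 = 0.456 * 2.616 / 0.0769 = 15.51 W

15.51 W


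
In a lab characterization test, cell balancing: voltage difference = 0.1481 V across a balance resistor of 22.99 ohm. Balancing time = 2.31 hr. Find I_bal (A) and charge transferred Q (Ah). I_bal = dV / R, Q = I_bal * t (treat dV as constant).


I_bal = dV / R = 0.1481 / 22.99 = 0.0064419 A
Q = I_bal * t = 0.0064419 * 2.31 = 0.01488 Ah

I=0.0064419 A, Q=0.01488 Ah


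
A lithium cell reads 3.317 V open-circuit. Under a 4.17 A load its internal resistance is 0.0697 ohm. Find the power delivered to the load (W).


Step 1: V_terminal = OCV - I*R = 3.317 - 4.17 * 0.0697 = 3.0264 V
Step 2: P_out = V_terminal * I = 3.0264 * 4.17 = 12.62 W

12.62 W


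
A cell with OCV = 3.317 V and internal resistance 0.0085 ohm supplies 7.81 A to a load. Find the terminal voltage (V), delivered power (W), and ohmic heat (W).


Step 1: V_terminal = OCV - I*R = 3.317 - 7.81 * 0.0085 = 3.2506 V
Step 2: P_out = V_terminal * I = 3.2506 * 7.81 = 25.39 W
Step 3: Q = I^2 * R = 7.81^2 * 0.0085 = 0.5185 W

V=3.2506 V, P=25.39 W, Q=0.5185 W


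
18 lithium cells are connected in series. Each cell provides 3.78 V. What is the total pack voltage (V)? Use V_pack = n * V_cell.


V_pack = n * V_cell = 18 * 3.78 = 68.04 V

68.04 V


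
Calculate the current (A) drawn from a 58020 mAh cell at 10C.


Convert: capacity = 58020 mAh = 58.02 Ah
I = C_rate * capacity = 10 * 58.02 = 580.2 A

580.2 A


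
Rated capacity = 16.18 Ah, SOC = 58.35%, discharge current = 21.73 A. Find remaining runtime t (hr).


Step 1: remaining = SOC/100 * C_total = 58.35/100 * 16.18 = 9.441 Ah
Step 2: t = remaining / I = 9.441 / 21.73 = 0.4345 hr

0.4345 hr


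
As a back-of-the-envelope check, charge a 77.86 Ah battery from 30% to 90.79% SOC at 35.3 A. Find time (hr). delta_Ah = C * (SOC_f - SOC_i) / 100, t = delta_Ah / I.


Step 1: dSOC = 90.79% - 30% = 60.79%
Step 2: delta_Ah = 77.86 * 60.79 / 100 = 47.331 Ah
Step 3: t = 47.331 / 35.3 = 1.341 hr

1.341 hr


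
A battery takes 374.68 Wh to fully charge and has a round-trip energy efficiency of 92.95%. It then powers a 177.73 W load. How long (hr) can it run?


Step 1: E_discharge = eta/100 * E_charge = 92.95/100 * 374.68 = 348.27 Wh
Step 2: t = E_discharge / P = 348.27 / 177.73 = 1.960 hr

1.960 hr


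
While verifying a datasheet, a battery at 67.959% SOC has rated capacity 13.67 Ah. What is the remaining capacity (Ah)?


remaining = SOC / 100 * total = 67.959 / 100 * 13.67 = 9.290 Ah

9.290 Ah


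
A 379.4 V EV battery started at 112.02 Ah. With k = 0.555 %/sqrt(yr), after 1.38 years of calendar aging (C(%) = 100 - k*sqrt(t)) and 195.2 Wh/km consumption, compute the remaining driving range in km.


Step 1: capacity retention = 100 - 0.555 * sqrt(1.38) = 100 - 0.555 * 1.1747 = 99.348%
Step 2: C_now = 112.02 * 99.348/100 = 111.29 Ah
Step 3: E_pack = V * C_now = 379.4 * 111.29 = 42223 Wh
Step 4: range = E_pack / consumption = 42223 / 195.2 = 216.3 km

216.3 km


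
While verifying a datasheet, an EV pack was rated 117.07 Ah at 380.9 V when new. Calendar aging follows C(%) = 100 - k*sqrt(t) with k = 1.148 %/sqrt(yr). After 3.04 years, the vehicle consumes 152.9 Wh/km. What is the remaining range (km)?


Step 1: capacity retention = 100 - 1.148 * sqrt(3.04) = 100 - 1.148 * 1.7436 = 97.998%
Step 2: C_now = 117.07 * 97.998/100 = 114.73 Ah
Step 3: E_pack = V * C_now = 380.9 * 114.73 = 43701 Wh
Step 4: range = E_pack / consumption = 43701 / 152.9 = 285.8 km

285.8 km


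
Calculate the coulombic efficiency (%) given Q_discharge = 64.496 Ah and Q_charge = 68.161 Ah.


Coulombic efficiency = 64.496/68.161 * 100% = 94.62%

94.62%


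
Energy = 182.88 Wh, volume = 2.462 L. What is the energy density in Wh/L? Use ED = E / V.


ED = E / V = 182.88 / 2.462 = 74.28 Wh/L

74.28 Wh/L


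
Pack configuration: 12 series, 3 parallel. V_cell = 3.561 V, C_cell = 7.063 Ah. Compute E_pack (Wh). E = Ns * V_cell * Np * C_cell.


E = Ns * Vcell * Np * Ccell = 12 * 3.561 * 3 * 7.063 = 905.4 Wh

905.4 Wh


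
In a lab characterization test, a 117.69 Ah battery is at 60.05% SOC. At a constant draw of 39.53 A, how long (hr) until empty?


Step 1: remaining = SOC/100 * C_total = 60.05/100 * 117.69 = 70.673 Ah
Step 2: t = remaining / I = 70.673 / 39.53 = 1.788 hr

1.788 hr


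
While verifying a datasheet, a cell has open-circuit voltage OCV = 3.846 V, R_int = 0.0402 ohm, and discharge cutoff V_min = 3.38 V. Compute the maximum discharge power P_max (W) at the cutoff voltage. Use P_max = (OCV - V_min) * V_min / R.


P_max = (OCV - V_min) * V_min / R = (3.846 - 3.38) * 3.38 / 0.0402 = 0.466 * 3.38 / 0.0402 = 39.18 W

39.18 W


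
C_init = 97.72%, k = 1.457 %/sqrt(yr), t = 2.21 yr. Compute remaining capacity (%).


Step 1: sqrt(2.21 yr) = 1.4866
Step 2: drop = 1.457 * 1.4866 = 2.166
Step 3: C_final = 97.72 - 2.166 = 95.55%

95.55%


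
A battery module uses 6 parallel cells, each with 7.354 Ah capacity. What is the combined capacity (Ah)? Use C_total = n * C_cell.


Parallel capacities add: 6 * 7.354 Ah = 44.124 Ah

44.124 Ah


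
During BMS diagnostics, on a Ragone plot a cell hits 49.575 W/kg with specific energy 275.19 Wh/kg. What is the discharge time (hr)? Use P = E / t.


t = E / P = 275.19 / 49.575 = 5.551 hr

5.551 hr


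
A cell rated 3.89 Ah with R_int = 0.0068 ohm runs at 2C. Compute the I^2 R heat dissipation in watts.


Step 1: I = C_rate * capacity = 2 * 3.89 = 7.78 A
Step 2: Q = I^2 * R = 7.78^2 * 0.0068 = 60.528 * 0.0068 = 0.4116 W

0.4116 W


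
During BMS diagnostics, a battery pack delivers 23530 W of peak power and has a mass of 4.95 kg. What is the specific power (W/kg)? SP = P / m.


Specific power = 23530 W / 4.95 kg = 4754 W/kg

4754 W/kg


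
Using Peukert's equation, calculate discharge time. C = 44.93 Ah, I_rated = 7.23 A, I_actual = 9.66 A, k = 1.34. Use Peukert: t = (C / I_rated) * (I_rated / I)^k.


t_rated = C / I_rated = 44.93 / 7.23 = 6.2144 hr
(I_rated/I)^k = (0.74845)^1.34 = 0.67823
t = t_rated * (I_rated/I)^k = 6.2144 * 0.67823 = 4.215 hr

4.215 hr


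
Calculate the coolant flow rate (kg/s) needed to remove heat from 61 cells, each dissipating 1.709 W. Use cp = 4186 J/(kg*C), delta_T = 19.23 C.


Step 1: Total heat Q = 61 * 1.709 W = 104.25 W
Step 2: denom = cp * dT = 4186 * 19.23 = 80497
Step 3: m_dot = 104.25 / 80497 = 0.001295 kg/s

0.001295 kg/s
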